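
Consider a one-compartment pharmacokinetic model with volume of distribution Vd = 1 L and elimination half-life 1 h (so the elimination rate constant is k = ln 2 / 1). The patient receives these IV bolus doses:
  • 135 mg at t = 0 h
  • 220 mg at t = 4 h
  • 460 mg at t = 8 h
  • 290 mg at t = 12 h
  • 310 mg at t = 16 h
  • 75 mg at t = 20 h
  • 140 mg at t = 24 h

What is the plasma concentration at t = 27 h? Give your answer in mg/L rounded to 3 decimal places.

18.247 mg/L

k = ln 2 / 1 = 0.69315 per h
Dose 1 (135 mg at t=0 h): 135·exp(−0.69315·27) = 0.000 mg/L
Dose 2 (220 mg at t=4 h): 220·exp(−0.69315·23) = 0.000 mg/L
Dose 3 (460 mg at t=8 h): 460·exp(−0.69315·19) = 0.001 mg/L
Dose 4 (290 mg at t=12 h): 290·exp(−0.69315·15) = 0.009 mg/L
Dose 5 (310 mg at t=16 h): 310·exp(−0.69315·11) = 0.151 mg/L
Dose 6 (75 mg at t=20 h): 75·exp(−0.69315·7) = 0.586 mg/L
Dose 7 (140 mg at t=24 h): 140·exp(−0.69315·3) = 17.500 mg/L
C(27) = 0.000 + 0.000 + 0.001 + 0.009 + 0.151 + 0.586 + 17.500 = 18.247 mg/L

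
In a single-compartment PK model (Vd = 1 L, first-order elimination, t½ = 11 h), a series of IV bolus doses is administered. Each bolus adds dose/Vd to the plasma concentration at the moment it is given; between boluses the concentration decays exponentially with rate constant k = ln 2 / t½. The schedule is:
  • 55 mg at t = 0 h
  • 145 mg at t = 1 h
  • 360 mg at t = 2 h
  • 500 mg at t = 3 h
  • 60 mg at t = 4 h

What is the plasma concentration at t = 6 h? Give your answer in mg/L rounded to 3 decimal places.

890.062 mg/L

k = ln 2 / 11 = 0.06301 per h
Dose 1 (55 mg at t=0 h): 55·exp(−0.06301·6) = 37.685 mg/L
Dose 2 (145 mg at t=1 h): 145·exp(−0.06301·5) = 105.812 mg/L
Dose 3 (360 mg at t=2 h): 360·exp(−0.06301·4) = 279.793 mg/L
Dose 4 (500 mg at t=3 h): 500·exp(−0.06301·3) = 413.877 mg/L
Dose 5 (60 mg at t=4 h): 60·exp(−0.06301·2) = 52.895 mg/L
C(6) = 37.685 + 105.812 + 279.793 + 413.877 + 52.895 = 890.062 mg/L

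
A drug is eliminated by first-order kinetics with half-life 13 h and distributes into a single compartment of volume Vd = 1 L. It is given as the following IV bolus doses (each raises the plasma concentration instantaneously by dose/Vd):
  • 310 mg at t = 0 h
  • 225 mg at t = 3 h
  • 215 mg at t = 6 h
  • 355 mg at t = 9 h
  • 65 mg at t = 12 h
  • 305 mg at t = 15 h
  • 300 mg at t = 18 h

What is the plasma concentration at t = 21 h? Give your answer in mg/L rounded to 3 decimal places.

988.572 mg/L

k = ln 2 / 13 = 0.05332 per h
Dose 1 (310 mg at t=0 h): 310·exp(−0.05332·21) = 101.177 mg/L
Dose 2 (225 mg at t=3 h): 225·exp(−0.05332·18) = 86.173 mg/L
Dose 3 (215 mg at t=6 h): 215·exp(−0.05332·15) = 96.626 mg/L
Dose 4 (355 mg at t=9 h): 355·exp(−0.05332·12) = 187.221 mg/L
Dose 5 (65 mg at t=12 h): 65·exp(−0.05332·9) = 40.226 mg/L
Dose 6 (305 mg at t=15 h): 305·exp(−0.05332·6) = 221.494 mg/L
Dose 7 (300 mg at t=18 h): 300·exp(−0.05332·3) = 255.654 mg/L
C(21) = 101.177 + 86.173 + 96.626 + 187.221 + 40.226 + 221.494 + 255.654 = 988.572 mg/L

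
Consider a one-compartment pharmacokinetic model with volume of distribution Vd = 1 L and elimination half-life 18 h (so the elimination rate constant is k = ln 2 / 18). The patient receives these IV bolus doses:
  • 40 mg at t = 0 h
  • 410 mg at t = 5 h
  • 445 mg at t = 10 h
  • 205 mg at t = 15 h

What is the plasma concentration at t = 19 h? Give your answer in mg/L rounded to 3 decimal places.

k = ln 2 / 18 = 0.03851 per h
Dose 1 (40 mg at t=0 h): 40·exp(−0.03851·19) = 19.244 mg/L
Dose 2 (410 mg at t=5 h): 410·exp(−0.03851·14) = 239.138 mg/L
Dose 3 (445 mg at t=10 h): 445·exp(−0.03851·9) = 314.663 mg/L
Dose 4 (205 mg at t=15 h): 205·exp(−0.03851·4) = 175.735 mg/L
C(19) = 19.244 + 239.138 + 314.663 + 175.735 = 748.780 mg/L

748.780 mg/L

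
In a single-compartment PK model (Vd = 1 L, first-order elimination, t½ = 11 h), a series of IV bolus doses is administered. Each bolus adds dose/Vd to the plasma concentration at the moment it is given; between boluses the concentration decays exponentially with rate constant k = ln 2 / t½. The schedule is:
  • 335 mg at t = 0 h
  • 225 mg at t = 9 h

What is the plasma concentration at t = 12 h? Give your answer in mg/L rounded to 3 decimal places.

k = ln 2 / 11 = 0.06301 per h
Dose 1 (335 mg at t=0 h): 335·exp(−0.06301·12) = 157.271 mg/L
Dose 2 (225 mg at t=9 h): 225·exp(−0.06301·3) = 186.244 mg/L
C(12) = 157.271 + 186.244 = 343.515 mg/L

343.515 mg/L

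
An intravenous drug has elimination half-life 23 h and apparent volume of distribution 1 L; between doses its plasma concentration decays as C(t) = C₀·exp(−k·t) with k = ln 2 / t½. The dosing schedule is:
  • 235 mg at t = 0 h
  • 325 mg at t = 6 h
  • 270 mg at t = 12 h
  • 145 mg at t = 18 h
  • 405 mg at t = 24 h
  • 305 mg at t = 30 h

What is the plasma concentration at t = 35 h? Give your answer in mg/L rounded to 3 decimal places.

k = ln 2 / 23 = 0.03014 per h
Dose 1 (235 mg at t=0 h): 235·exp(−0.03014·35) = 81.842 mg/L
Dose 2 (325 mg at t=6 h): 325·exp(−0.03014·29) = 135.620 mg/L
Dose 3 (270 mg at t=12 h): 270·exp(−0.03014·23) = 135.000 mg/L
Dose 4 (145 mg at t=18 h): 145·exp(−0.03014·17) = 86.870 mg/L
Dose 5 (405 mg at t=24 h): 405·exp(−0.03014·11) = 290.726 mg/L
Dose 6 (305 mg at t=30 h): 305·exp(−0.03014·5) = 262.336 mg/L
C(35) = 81.842 + 135.620 + 135.000 + 86.870 + 290.726 + 262.336 = 992.395 mg/L

992.395 mg/L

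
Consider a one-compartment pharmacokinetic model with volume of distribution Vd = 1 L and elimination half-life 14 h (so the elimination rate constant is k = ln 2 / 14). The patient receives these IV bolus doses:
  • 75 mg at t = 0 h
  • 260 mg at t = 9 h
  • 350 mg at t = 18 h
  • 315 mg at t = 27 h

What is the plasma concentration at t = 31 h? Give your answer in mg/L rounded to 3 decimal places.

k = ln 2 / 14 = 0.04951 per h
Dose 1 (75 mg at t=0 h): 75·exp(−0.04951·31) = 16.162 mg/L
Dose 2 (260 mg at t=9 h): 260·exp(−0.04951·22) = 87.484 mg/L
Dose 3 (350 mg at t=18 h): 350·exp(−0.04951·13) = 183.882 mg/L
Dose 4 (315 mg at t=27 h): 315·exp(−0.04951·4) = 258.406 mg/L
C(31) = 16.162 + 87.484 + 183.882 + 258.406 = 545.934 mg/L

545.934 mg/L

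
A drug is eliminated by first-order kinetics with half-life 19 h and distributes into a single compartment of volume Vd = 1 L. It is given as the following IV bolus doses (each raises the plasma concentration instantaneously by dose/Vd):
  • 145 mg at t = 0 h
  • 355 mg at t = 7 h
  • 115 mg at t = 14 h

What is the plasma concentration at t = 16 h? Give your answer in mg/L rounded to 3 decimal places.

k = ln 2 / 19 = 0.03648 per h
Dose 1 (145 mg at t=0 h): 145·exp(−0.03648·16) = 80.885 mg/L
Dose 2 (355 mg at t=7 h): 355·exp(−0.03648·9) = 255.644 mg/L
Dose 3 (115 mg at t=14 h): 115·exp(−0.03648·2) = 106.908 mg/L
C(16) = 80.885 + 255.644 + 106.908 = 443.437 mg/L

443.437 mg/L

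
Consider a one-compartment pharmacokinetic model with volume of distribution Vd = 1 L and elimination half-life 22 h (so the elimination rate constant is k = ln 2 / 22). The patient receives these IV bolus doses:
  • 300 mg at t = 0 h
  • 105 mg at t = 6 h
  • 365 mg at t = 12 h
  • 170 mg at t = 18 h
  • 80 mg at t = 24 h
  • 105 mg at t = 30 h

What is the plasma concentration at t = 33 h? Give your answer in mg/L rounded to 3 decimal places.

601.008 mg/L

k = ln 2 / 22 = 0.03151 per h
Dose 1 (300 mg at t=0 h): 300·exp(−0.03151·33) = 106.066 mg/L
Dose 2 (105 mg at t=6 h): 105·exp(−0.03151·27) = 44.848 mg/L
Dose 3 (365 mg at t=12 h): 365·exp(−0.03151·21) = 188.342 mg/L
Dose 4 (170 mg at t=18 h): 170·exp(−0.03151·15) = 105.974 mg/L
Dose 5 (80 mg at t=24 h): 80·exp(−0.03151·9) = 60.248 mg/L
Dose 6 (105 mg at t=30 h): 105·exp(−0.03151·3) = 95.530 mg/L
C(33) = 106.066 + 44.848 + 188.342 + 105.974 + 60.248 + 95.530 = 601.008 mg/L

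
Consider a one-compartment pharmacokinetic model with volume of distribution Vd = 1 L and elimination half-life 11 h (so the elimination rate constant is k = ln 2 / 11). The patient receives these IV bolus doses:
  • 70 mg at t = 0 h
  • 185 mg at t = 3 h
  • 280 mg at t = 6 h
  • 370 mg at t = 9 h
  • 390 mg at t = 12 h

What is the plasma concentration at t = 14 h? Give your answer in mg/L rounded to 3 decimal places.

k = ln 2 / 11 = 0.06301 per h
Dose 1 (70 mg at t=0 h): 70·exp(−0.06301·14) = 28.971 mg/L
Dose 2 (185 mg at t=3 h): 185·exp(−0.06301·11) = 92.500 mg/L
Dose 3 (280 mg at t=6 h): 280·exp(−0.06301·8) = 169.133 mg/L
Dose 4 (370 mg at t=9 h): 370·exp(−0.06301·5) = 270.004 mg/L
Dose 5 (390 mg at t=12 h): 390·exp(−0.06301·2) = 343.821 mg/L
C(14) = 28.971 + 92.500 + 169.133 + 270.004 + 343.821 = 904.428 mg/L

904.428 mg/L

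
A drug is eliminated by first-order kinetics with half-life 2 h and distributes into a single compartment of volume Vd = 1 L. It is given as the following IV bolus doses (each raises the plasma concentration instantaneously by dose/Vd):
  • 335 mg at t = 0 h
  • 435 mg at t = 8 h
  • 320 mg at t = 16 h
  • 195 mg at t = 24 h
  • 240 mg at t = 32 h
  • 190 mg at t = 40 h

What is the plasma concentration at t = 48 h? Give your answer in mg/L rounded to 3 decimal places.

k = ln 2 / 2 = 0.34657 per h
Dose 1 (335 mg at t=0 h): 335·exp(−0.34657·48) = 0.000 mg/L
Dose 2 (435 mg at t=8 h): 435·exp(−0.34657·40) = 0.000 mg/L
Dose 3 (320 mg at t=16 h): 320·exp(−0.34657·32) = 0.005 mg/L
Dose 4 (195 mg at t=24 h): 195·exp(−0.34657·24) = 0.048 mg/L
Dose 5 (240 mg at t=32 h): 240·exp(−0.34657·16) = 0.938 mg/L
Dose 6 (190 mg at t=40 h): 190·exp(−0.34657·8) = 11.875 mg/L
C(48) = 0.000 + 0.000 + 0.005 + 0.048 + 0.938 + 11.875 = 12.865 mg/L

12.865 mg/L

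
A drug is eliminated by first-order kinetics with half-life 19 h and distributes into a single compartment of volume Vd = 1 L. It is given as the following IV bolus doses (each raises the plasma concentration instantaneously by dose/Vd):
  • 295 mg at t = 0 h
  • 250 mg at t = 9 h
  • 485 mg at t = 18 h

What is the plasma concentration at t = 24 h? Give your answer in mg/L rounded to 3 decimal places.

657.199 mg/L

k = ln 2 / 19 = 0.03648 per h
Dose 1 (295 mg at t=0 h): 295·exp(−0.03648·24) = 122.906 mg/L
Dose 2 (250 mg at t=9 h): 250·exp(−0.03648·15) = 144.639 mg/L
Dose 3 (485 mg at t=18 h): 485·exp(−0.03648·6) = 389.654 mg/L
C(24) = 122.906 + 144.639 + 389.654 = 657.199 mg/L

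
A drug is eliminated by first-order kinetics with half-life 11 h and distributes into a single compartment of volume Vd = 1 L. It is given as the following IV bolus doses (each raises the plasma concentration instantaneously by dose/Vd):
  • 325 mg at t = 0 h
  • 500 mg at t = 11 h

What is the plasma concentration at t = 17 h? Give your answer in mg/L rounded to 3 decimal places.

453.929 mg/L

k = ln 2 / 11 = 0.06301 per h
Dose 1 (325 mg at t=0 h): 325·exp(−0.06301·17) = 111.341 mg/L
Dose 2 (500 mg at t=11 h): 500·exp(−0.06301·6) = 342.588 mg/L
C(17) = 111.341 + 342.588 = 453.929 mg/L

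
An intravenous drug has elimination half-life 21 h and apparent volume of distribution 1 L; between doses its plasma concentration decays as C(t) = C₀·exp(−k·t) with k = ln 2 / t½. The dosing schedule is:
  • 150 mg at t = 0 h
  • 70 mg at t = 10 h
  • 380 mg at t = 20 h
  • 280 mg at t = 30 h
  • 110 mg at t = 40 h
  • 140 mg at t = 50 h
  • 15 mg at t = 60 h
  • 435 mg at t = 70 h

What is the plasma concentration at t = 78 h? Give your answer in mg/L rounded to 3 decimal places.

k = ln 2 / 21 = 0.03301 per h
Dose 1 (150 mg at t=0 h): 150·exp(−0.03301·78) = 11.428 mg/L
Dose 2 (70 mg at t=10 h): 70·exp(−0.03301·68) = 7.419 mg/L
Dose 3 (380 mg at t=20 h): 380·exp(−0.03301·58) = 56.023 mg/L
Dose 4 (280 mg at t=30 h): 280·exp(−0.03301·48) = 57.423 mg/L
Dose 5 (110 mg at t=40 h): 110·exp(−0.03301·38) = 31.381 mg/L
Dose 6 (140 mg at t=50 h): 140·exp(−0.03301·28) = 55.559 mg/L
Dose 7 (15 mg at t=60 h): 15·exp(−0.03301·18) = 8.281 mg/L
Dose 8 (435 mg at t=70 h): 435·exp(−0.03301·8) = 334.050 mg/L
C(78) = 11.428 + 7.419 + 56.023 + 57.423 + 31.381 + 55.559 + 8.281 + 334.050 = 561.565 mg/L

561.565 mg/L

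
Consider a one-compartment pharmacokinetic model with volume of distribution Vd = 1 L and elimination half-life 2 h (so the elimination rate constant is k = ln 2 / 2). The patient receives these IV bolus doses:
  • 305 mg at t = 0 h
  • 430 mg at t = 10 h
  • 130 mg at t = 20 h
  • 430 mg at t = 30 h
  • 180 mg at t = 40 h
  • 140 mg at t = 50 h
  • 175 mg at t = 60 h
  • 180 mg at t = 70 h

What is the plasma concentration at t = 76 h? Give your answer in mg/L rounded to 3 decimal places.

k = ln 2 / 2 = 0.34657 per h
Dose 1 (305 mg at t=0 h): 305·exp(−0.34657·76) = 0.000 mg/L
Dose 2 (430 mg at t=10 h): 430·exp(−0.34657·66) = 0.000 mg/L
Dose 3 (130 mg at t=20 h): 130·exp(−0.34657·56) = 0.000 mg/L
Dose 4 (430 mg at t=30 h): 430·exp(−0.34657·46) = 0.000 mg/L
Dose 5 (180 mg at t=40 h): 180·exp(−0.34657·36) = 0.001 mg/L
Dose 6 (140 mg at t=50 h): 140·exp(−0.34657·26) = 0.017 mg/L
Dose 7 (175 mg at t=60 h): 175·exp(−0.34657·16) = 0.684 mg/L
Dose 8 (180 mg at t=70 h): 180·exp(−0.34657·6) = 22.500 mg/L
C(76) = 0.000 + 0.000 + 0.000 + 0.000 + 0.001 + 0.017 + 0.684 + 22.500 = 23.201 mg/L

23.201 mg/L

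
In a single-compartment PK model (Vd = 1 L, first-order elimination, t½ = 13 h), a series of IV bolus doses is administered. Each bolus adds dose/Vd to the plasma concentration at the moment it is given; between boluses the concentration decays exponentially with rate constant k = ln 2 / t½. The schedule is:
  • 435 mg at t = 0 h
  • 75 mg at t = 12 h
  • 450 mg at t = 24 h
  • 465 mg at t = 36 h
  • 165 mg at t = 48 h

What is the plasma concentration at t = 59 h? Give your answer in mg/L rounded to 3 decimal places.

322.659 mg/L

k = ln 2 / 13 = 0.05332 per h
Dose 1 (435 mg at t=0 h): 435·exp(−0.05332·59) = 18.719 mg/L
Dose 2 (75 mg at t=12 h): 75·exp(−0.05332·47) = 6.120 mg/L
Dose 3 (450 mg at t=24 h): 450·exp(−0.05332·35) = 69.622 mg/L
Dose 4 (465 mg at t=36 h): 465·exp(−0.05332·23) = 136.415 mg/L
Dose 5 (165 mg at t=48 h): 165·exp(−0.05332·11) = 91.784 mg/L
C(59) = 18.719 + 6.120 + 69.622 + 136.415 + 91.784 = 322.659 mg/L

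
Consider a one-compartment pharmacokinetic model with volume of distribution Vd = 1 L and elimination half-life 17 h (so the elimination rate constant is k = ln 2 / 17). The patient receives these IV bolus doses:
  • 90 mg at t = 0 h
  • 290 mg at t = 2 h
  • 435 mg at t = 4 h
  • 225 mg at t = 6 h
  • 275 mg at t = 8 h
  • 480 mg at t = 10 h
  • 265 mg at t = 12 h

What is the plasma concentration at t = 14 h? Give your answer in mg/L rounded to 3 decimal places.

1547.698 mg/L

k = ln 2 / 17 = 0.04077 per h
Dose 1 (90 mg at t=0 h): 90·exp(−0.04077·14) = 50.855 mg/L
Dose 2 (290 mg at t=2 h): 290·exp(−0.04077·12) = 177.790 mg/L
Dose 3 (435 mg at t=4 h): 435·exp(−0.04077·10) = 289.343 mg/L
Dose 4 (225 mg at t=6 h): 225·exp(−0.04077·8) = 162.376 mg/L
Dose 5 (275 mg at t=8 h): 275·exp(−0.04077·6) = 215.321 mg/L
Dose 6 (480 mg at t=10 h): 480·exp(−0.04077·4) = 407.766 mg/L
Dose 7 (265 mg at t=12 h): 265·exp(−0.04077·2) = 244.248 mg/L
C(14) = 50.855 + 177.790 + 289.343 + 162.376 + 215.321 + 407.766 + 244.248 = 1547.698 mg/L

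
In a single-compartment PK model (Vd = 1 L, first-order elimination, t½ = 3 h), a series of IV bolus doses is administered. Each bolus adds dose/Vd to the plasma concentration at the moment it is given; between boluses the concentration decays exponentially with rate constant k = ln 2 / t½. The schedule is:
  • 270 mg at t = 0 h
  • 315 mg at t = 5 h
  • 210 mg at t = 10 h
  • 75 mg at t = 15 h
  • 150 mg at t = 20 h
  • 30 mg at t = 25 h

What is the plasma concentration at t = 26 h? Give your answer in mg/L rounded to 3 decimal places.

75.551 mg/L

k = ln 2 / 3 = 0.23105 per h
Dose 1 (270 mg at t=0 h): 270·exp(−0.23105·26) = 0.664 mg/L
Dose 2 (315 mg at t=5 h): 315·exp(−0.23105·21) = 2.461 mg/L
Dose 3 (210 mg at t=10 h): 210·exp(−0.23105·16) = 5.209 mg/L
Dose 4 (75 mg at t=15 h): 75·exp(−0.23105·11) = 5.906 mg/L
Dose 5 (150 mg at t=20 h): 150·exp(−0.23105·6) = 37.500 mg/L
Dose 6 (30 mg at t=25 h): 30·exp(−0.23105·1) = 23.811 mg/L
C(26) = 0.664 + 2.461 + 5.209 + 5.906 + 37.500 + 23.811 = 75.551 mg/L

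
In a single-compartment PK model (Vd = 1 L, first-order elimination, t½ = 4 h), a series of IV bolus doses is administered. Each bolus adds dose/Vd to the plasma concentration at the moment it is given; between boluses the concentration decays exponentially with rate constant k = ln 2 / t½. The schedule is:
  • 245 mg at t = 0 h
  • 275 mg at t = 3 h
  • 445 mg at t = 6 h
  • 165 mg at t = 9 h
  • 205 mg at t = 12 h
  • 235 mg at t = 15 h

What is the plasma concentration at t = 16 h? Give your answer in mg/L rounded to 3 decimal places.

k = ln 2 / 4 = 0.17329 per h
Dose 1 (245 mg at t=0 h): 245·exp(−0.17329·16) = 15.312 mg/L
Dose 2 (275 mg at t=3 h): 275·exp(−0.17329·13) = 28.906 mg/L
Dose 3 (445 mg at t=6 h): 445·exp(−0.17329·10) = 78.666 mg/L
Dose 4 (165 mg at t=9 h): 165·exp(−0.17329·7) = 49.055 mg/L
Dose 5 (205 mg at t=12 h): 205·exp(−0.17329·4) = 102.500 mg/L
Dose 6 (235 mg at t=15 h): 235·exp(−0.17329·1) = 197.611 mg/L
C(16) = 15.312 + 28.906 + 78.666 + 49.055 + 102.500 + 197.611 = 472.049 mg/L

472.049 mg/L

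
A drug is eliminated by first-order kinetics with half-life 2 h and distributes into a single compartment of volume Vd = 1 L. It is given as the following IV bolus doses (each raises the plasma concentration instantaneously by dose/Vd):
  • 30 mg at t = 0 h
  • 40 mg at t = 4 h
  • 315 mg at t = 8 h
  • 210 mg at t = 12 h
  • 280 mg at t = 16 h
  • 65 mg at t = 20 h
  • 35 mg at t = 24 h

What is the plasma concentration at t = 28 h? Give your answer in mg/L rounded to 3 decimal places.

k = ln 2 / 2 = 0.34657 per h
Dose 1 (30 mg at t=0 h): 30·exp(−0.34657·28) = 0.002 mg/L
Dose 2 (40 mg at t=4 h): 40·exp(−0.34657·24) = 0.010 mg/L
Dose 3 (315 mg at t=8 h): 315·exp(−0.34657·20) = 0.308 mg/L
Dose 4 (210 mg at t=12 h): 210·exp(−0.34657·16) = 0.820 mg/L
Dose 5 (280 mg at t=16 h): 280·exp(−0.34657·12) = 4.375 mg/L
Dose 6 (65 mg at t=20 h): 65·exp(−0.34657·8) = 4.062 mg/L
Dose 7 (35 mg at t=24 h): 35·exp(−0.34657·4) = 8.750 mg/L
C(28) = 0.002 + 0.010 + 0.308 + 0.820 + 4.375 + 4.062 + 8.750 = 18.327 mg/L

18.327 mg/L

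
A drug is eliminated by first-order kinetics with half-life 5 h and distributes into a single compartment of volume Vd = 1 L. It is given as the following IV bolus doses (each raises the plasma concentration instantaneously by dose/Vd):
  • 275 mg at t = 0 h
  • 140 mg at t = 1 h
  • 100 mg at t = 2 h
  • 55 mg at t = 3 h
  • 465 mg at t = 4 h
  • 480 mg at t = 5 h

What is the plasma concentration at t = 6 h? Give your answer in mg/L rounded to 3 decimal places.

1053.690 mg/L

k = ln 2 / 5 = 0.13863 per h
Dose 1 (275 mg at t=0 h): 275·exp(−0.13863·6) = 119.701 mg/L
Dose 2 (140 mg at t=1 h): 140·exp(−0.13863·5) = 70.000 mg/L
Dose 3 (100 mg at t=2 h): 100·exp(−0.13863·4) = 57.435 mg/L
Dose 4 (55 mg at t=3 h): 55·exp(−0.13863·3) = 36.286 mg/L
Dose 5 (465 mg at t=4 h): 465·exp(−0.13863·2) = 352.404 mg/L
Dose 6 (480 mg at t=5 h): 480·exp(−0.13863·1) = 417.864 mg/L
C(6) = 119.701 + 70.000 + 57.435 + 36.286 + 352.404 + 417.864 = 1053.690 mg/L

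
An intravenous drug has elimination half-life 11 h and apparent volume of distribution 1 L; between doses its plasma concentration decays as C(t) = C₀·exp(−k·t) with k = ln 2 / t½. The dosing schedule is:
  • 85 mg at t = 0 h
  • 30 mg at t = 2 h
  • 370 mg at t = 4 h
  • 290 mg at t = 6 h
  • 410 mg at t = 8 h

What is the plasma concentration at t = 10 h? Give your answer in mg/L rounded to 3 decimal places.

903.742 mg/L

k = ln 2 / 11 = 0.06301 per h
Dose 1 (85 mg at t=0 h): 85·exp(−0.06301·10) = 45.264 mg/L
Dose 2 (30 mg at t=2 h): 30·exp(−0.06301·8) = 18.121 mg/L
Dose 3 (370 mg at t=4 h): 370·exp(−0.06301·6) = 253.515 mg/L
Dose 4 (290 mg at t=6 h): 290·exp(−0.06301·4) = 225.389 mg/L
Dose 5 (410 mg at t=8 h): 410·exp(−0.06301·2) = 361.452 mg/L
C(10) = 45.264 + 18.121 + 253.515 + 225.389 + 361.452 = 903.742 mg/L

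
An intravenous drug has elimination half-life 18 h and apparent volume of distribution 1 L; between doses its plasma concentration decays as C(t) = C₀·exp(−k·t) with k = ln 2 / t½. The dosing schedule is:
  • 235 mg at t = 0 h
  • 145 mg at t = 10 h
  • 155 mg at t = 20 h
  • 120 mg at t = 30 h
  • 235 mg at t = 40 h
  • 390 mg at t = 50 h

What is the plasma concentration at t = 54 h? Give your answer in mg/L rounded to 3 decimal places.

k = ln 2 / 18 = 0.03851 per h
Dose 1 (235 mg at t=0 h): 235·exp(−0.03851·54) = 29.375 mg/L
Dose 2 (145 mg at t=10 h): 145·exp(−0.03851·44) = 26.639 mg/L
Dose 3 (155 mg at t=20 h): 155·exp(−0.03851·34) = 41.852 mg/L
Dose 4 (120 mg at t=30 h): 120·exp(−0.03851·24) = 47.622 mg/L
Dose 5 (235 mg at t=40 h): 235·exp(−0.03851·14) = 137.067 mg/L
Dose 6 (390 mg at t=50 h): 390·exp(−0.03851·4) = 334.325 mg/L
C(54) = 29.375 + 26.639 + 41.852 + 47.622 + 137.067 + 334.325 = 616.881 mg/L

616.881 mg/L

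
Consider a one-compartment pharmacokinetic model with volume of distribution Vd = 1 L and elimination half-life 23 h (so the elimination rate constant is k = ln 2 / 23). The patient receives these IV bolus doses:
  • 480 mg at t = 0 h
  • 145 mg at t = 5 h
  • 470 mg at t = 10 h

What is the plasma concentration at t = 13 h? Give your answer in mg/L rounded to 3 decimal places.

867.717 mg/L

k = ln 2 / 23 = 0.03014 per h
Dose 1 (480 mg at t=0 h): 480·exp(−0.03014·13) = 324.410 mg/L
Dose 2 (145 mg at t=5 h): 145·exp(−0.03014·8) = 113.936 mg/L
Dose 3 (470 mg at t=10 h): 470·exp(−0.03014·3) = 429.371 mg/L
C(13) = 324.410 + 113.936 + 429.371 = 867.717 mg/L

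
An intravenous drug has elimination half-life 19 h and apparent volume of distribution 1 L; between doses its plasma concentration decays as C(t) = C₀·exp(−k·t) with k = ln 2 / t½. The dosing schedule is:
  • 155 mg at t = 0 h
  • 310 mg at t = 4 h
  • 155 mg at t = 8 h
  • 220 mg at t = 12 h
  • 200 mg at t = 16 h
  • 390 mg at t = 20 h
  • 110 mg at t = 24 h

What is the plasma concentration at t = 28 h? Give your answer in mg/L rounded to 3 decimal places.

897.853 mg/L

k = ln 2 / 19 = 0.03648 per h
Dose 1 (155 mg at t=0 h): 155·exp(−0.03648·28) = 55.810 mg/L
Dose 2 (310 mg at t=4 h): 310·exp(−0.03648·24) = 129.156 mg/L
Dose 3 (155 mg at t=8 h): 155·exp(−0.03648·20) = 74.724 mg/L
Dose 4 (220 mg at t=12 h): 220·exp(−0.03648·16) = 122.722 mg/L
Dose 5 (200 mg at t=16 h): 200·exp(−0.03648·12) = 129.094 mg/L
Dose 6 (390 mg at t=20 h): 390·exp(−0.03648·8) = 291.283 mg/L
Dose 7 (110 mg at t=24 h): 110·exp(−0.03648·4) = 95.064 mg/L
C(28) = 55.810 + 129.156 + 74.724 + 122.722 + 129.094 + 291.283 + 95.064 = 897.853 mg/L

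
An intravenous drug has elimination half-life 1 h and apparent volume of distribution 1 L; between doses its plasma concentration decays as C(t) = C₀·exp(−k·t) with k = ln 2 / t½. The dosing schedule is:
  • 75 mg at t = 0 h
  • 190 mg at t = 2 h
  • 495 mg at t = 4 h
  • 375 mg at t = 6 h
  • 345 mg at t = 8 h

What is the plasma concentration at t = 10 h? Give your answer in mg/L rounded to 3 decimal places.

k = ln 2 / 1 = 0.69315 per h
Dose 1 (75 mg at t=0 h): 75·exp(−0.69315·10) = 0.073 mg/L
Dose 2 (190 mg at t=2 h): 190·exp(−0.69315·8) = 0.742 mg/L
Dose 3 (495 mg at t=4 h): 495·exp(−0.69315·6) = 7.734 mg/L
Dose 4 (375 mg at t=6 h): 375·exp(−0.69315·4) = 23.438 mg/L
Dose 5 (345 mg at t=8 h): 345·exp(−0.69315·2) = 86.250 mg/L
C(10) = 0.073 + 0.742 + 7.734 + 23.438 + 86.250 = 118.237 mg/L

118.237 mg/L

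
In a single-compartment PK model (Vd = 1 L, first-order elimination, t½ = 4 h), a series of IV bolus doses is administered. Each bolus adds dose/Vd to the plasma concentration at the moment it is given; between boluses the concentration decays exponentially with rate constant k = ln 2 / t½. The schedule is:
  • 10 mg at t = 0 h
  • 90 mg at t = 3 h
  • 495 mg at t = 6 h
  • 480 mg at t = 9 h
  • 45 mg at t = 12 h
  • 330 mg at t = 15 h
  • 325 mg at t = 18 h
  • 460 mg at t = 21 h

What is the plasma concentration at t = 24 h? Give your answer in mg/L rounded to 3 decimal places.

523.495 mg/L

k = ln 2 / 4 = 0.17329 per h
Dose 1 (10 mg at t=0 h): 10·exp(−0.17329·24) = 0.156 mg/L
Dose 2 (90 mg at t=3 h): 90·exp(−0.17329·21) = 2.365 mg/L
Dose 3 (495 mg at t=6 h): 495·exp(−0.17329·18) = 21.876 mg/L
Dose 4 (480 mg at t=9 h): 480·exp(−0.17329·15) = 35.676 mg/L
Dose 5 (45 mg at t=12 h): 45·exp(−0.17329·12) = 5.625 mg/L
Dose 6 (330 mg at t=15 h): 330·exp(−0.17329·9) = 69.374 mg/L
Dose 7 (325 mg at t=18 h): 325·exp(−0.17329·6) = 114.905 mg/L
Dose 8 (460 mg at t=21 h): 460·exp(−0.17329·3) = 273.518 mg/L
C(24) = 0.156 + 2.365 + 21.876 + 35.676 + 5.625 + 69.374 + 114.905 + 273.518 = 523.495 mg/L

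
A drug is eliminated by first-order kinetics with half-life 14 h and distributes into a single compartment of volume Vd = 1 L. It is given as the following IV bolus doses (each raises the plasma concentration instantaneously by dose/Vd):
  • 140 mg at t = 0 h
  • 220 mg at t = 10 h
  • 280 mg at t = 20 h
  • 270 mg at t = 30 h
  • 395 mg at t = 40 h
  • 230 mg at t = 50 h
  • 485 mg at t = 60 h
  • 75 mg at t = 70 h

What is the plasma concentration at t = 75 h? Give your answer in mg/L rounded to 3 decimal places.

k = ln 2 / 14 = 0.04951 per h
Dose 1 (140 mg at t=0 h): 140·exp(−0.04951·75) = 3.416 mg/L
Dose 2 (220 mg at t=10 h): 220·exp(−0.04951·65) = 8.806 mg/L
Dose 3 (280 mg at t=20 h): 280·exp(−0.04951·55) = 18.388 mg/L
Dose 4 (270 mg at t=30 h): 270·exp(−0.04951·45) = 29.092 mg/L
Dose 5 (395 mg at t=40 h): 395·exp(−0.04951·35) = 69.827 mg/L
Dose 6 (230 mg at t=50 h): 230·exp(−0.04951·25) = 66.707 mg/L
Dose 7 (485 mg at t=60 h): 485·exp(−0.04951·15) = 230.786 mg/L
Dose 8 (75 mg at t=70 h): 75·exp(−0.04951·5) = 58.553 mg/L
C(75) = 3.416 + 8.806 + 18.388 + 29.092 + 69.827 + 66.707 + 230.786 + 58.553 = 485.575 mg/L

485.575 mg/L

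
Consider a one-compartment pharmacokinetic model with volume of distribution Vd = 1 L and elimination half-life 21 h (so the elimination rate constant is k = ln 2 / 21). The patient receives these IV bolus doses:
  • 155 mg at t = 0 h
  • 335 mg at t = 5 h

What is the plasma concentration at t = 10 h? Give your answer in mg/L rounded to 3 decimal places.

395.460 mg/L

k = ln 2 / 21 = 0.03301 per h
Dose 1 (155 mg at t=0 h): 155·exp(−0.03301·10) = 111.425 mg/L
Dose 2 (335 mg at t=5 h): 335·exp(−0.03301·5) = 284.034 mg/L
C(10) = 111.425 + 284.034 = 395.460 mg/L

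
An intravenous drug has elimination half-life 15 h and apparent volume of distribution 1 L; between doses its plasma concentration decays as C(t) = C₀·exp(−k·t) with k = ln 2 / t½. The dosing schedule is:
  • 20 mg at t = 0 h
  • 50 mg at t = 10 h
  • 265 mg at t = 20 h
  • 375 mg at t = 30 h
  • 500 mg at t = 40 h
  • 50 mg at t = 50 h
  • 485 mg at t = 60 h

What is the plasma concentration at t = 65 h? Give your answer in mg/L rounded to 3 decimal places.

k = ln 2 / 15 = 0.04621 per h
Dose 1 (20 mg at t=0 h): 20·exp(−0.04621·65) = 0.992 mg/L
Dose 2 (50 mg at t=10 h): 50·exp(−0.04621·55) = 3.937 mg/L
Dose 3 (265 mg at t=20 h): 265·exp(−0.04621·45) = 33.125 mg/L
Dose 4 (375 mg at t=30 h): 375·exp(−0.04621·35) = 74.409 mg/L
Dose 5 (500 mg at t=40 h): 500·exp(−0.04621·25) = 157.490 mg/L
Dose 6 (50 mg at t=50 h): 50·exp(−0.04621·15) = 25.000 mg/L
Dose 7 (485 mg at t=60 h): 485·exp(−0.04621·5) = 384.945 mg/L
C(65) = 0.992 + 3.937 + 33.125 + 74.409 + 157.490 + 25.000 + 384.945 = 679.899 mg/L

679.899 mg/L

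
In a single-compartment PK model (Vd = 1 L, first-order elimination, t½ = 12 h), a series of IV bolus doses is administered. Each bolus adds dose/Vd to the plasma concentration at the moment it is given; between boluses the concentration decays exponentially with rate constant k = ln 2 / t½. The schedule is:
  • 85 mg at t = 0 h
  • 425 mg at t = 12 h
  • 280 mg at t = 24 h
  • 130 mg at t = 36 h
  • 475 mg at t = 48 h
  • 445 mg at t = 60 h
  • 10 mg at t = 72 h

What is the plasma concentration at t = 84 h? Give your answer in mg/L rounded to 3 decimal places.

k = ln 2 / 12 = 0.05776 per h
Dose 1 (85 mg at t=0 h): 85·exp(−0.05776·84) = 0.664 mg/L
Dose 2 (425 mg at t=12 h): 425·exp(−0.05776·72) = 6.641 mg/L
Dose 3 (280 mg at t=24 h): 280·exp(−0.05776·60) = 8.750 mg/L
Dose 4 (130 mg at t=36 h): 130·exp(−0.05776·48) = 8.125 mg/L
Dose 5 (475 mg at t=48 h): 475·exp(−0.05776·36) = 59.375 mg/L
Dose 6 (445 mg at t=60 h): 445·exp(−0.05776·24) = 111.250 mg/L
Dose 7 (10 mg at t=72 h): 10·exp(−0.05776·12) = 5.000 mg/L
C(84) = 0.664 + 6.641 + 8.750 + 8.125 + 59.375 + 111.250 + 5.000 = 199.805 mg/L

199.805 mg/L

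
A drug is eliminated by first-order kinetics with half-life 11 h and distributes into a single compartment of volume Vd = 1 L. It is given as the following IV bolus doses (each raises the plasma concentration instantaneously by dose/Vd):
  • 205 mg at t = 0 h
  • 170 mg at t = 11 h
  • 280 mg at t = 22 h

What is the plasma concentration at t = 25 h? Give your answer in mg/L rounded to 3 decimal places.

344.552 mg/L

k = ln 2 / 11 = 0.06301 per h
Dose 1 (205 mg at t=0 h): 205·exp(−0.06301·25) = 42.422 mg/L
Dose 2 (170 mg at t=11 h): 170·exp(−0.06301·14) = 70.359 mg/L
Dose 3 (280 mg at t=22 h): 280·exp(−0.06301·3) = 231.771 mg/L
C(25) = 42.422 + 70.359 + 231.771 = 344.552 mg/L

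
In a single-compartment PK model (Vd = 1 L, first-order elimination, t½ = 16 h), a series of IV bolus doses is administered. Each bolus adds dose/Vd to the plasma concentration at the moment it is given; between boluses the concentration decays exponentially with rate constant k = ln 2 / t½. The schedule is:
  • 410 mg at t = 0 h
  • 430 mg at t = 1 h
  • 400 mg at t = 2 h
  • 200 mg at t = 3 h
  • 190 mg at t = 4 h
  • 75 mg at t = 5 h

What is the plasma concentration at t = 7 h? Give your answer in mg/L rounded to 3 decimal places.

1360.221 mg/L

k = ln 2 / 16 = 0.04332 per h
Dose 1 (410 mg at t=0 h): 410·exp(−0.04332·7) = 302.749 mg/L
Dose 2 (430 mg at t=1 h): 430·exp(−0.04332·6) = 331.575 mg/L
Dose 3 (400 mg at t=2 h): 400·exp(−0.04332·5) = 322.098 mg/L
Dose 4 (200 mg at t=3 h): 200·exp(−0.04332·4) = 168.179 mg/L
Dose 5 (190 mg at t=4 h): 190·exp(−0.04332·3) = 166.844 mg/L
Dose 6 (75 mg at t=5 h): 75·exp(−0.04332·2) = 68.775 mg/L
C(7) = 302.749 + 331.575 + 322.098 + 168.179 + 166.844 + 68.775 = 1360.221 mg/L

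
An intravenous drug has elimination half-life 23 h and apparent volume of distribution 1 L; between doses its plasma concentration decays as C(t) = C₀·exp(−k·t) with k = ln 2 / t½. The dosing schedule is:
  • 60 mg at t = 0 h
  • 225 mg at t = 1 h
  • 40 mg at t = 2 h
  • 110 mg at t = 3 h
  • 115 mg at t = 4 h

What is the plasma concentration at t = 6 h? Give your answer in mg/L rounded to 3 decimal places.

487.824 mg/L

k = ln 2 / 23 = 0.03014 per h
Dose 1 (60 mg at t=0 h): 60·exp(−0.03014·6) = 50.075 mg/L
Dose 2 (225 mg at t=1 h): 225·exp(−0.03014·5) = 193.527 mg/L
Dose 3 (40 mg at t=2 h): 40·exp(−0.03014·4) = 35.457 mg/L
Dose 4 (110 mg at t=3 h): 110·exp(−0.03014·3) = 100.491 mg/L
Dose 5 (115 mg at t=4 h): 115·exp(−0.03014·2) = 108.273 mg/L
C(6) = 50.075 + 193.527 + 35.457 + 100.491 + 108.273 = 487.824 mg/L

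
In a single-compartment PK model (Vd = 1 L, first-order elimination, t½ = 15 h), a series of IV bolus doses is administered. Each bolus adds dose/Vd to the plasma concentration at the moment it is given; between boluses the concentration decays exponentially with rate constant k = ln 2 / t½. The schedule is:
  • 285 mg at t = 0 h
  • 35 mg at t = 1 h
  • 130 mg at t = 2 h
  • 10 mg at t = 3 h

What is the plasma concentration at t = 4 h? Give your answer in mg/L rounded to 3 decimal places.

395.444 mg/L

k = ln 2 / 15 = 0.04621 per h
Dose 1 (285 mg at t=0 h): 285·exp(−0.04621·4) = 236.903 mg/L
Dose 2 (35 mg at t=1 h): 35·exp(−0.04621·3) = 30.469 mg/L
Dose 3 (130 mg at t=2 h): 130·exp(−0.04621·2) = 118.524 mg/L
Dose 4 (10 mg at t=3 h): 10·exp(−0.04621·1) = 9.548 mg/L
C(4) = 236.903 + 30.469 + 118.524 + 9.548 = 395.444 mg/L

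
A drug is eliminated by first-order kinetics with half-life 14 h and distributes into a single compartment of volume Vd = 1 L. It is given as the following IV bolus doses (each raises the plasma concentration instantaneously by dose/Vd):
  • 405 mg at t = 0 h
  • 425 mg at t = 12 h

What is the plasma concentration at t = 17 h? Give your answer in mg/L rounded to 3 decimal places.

506.351 mg/L

k = ln 2 / 14 = 0.04951 per h
Dose 1 (405 mg at t=0 h): 405·exp(−0.04951·17) = 174.549 mg/L
Dose 2 (425 mg at t=12 h): 425·exp(−0.04951·5) = 331.801 mg/L
C(17) = 174.549 + 331.801 = 506.351 mg/L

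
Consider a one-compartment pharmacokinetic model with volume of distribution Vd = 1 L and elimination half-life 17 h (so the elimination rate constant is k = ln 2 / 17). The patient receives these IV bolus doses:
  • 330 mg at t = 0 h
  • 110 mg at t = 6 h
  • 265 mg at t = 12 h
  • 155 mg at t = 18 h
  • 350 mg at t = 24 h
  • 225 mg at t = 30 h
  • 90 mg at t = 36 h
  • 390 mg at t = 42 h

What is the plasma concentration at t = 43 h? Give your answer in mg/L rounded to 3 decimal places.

948.089 mg/L

k = ln 2 / 17 = 0.04077 per h
Dose 1 (330 mg at t=0 h): 330·exp(−0.04077·43) = 57.159 mg/L
Dose 2 (110 mg at t=6 h): 110·exp(−0.04077·37) = 24.334 mg/L
Dose 3 (265 mg at t=12 h): 265·exp(−0.04077·31) = 74.870 mg/L
Dose 4 (155 mg at t=18 h): 155·exp(−0.04077·25) = 55.929 mg/L
Dose 5 (350 mg at t=24 h): 350·exp(−0.04077·19) = 161.296 mg/L
Dose 6 (225 mg at t=30 h): 225·exp(−0.04077·13) = 132.429 mg/L
Dose 7 (90 mg at t=36 h): 90·exp(−0.04077·7) = 67.653 mg/L
Dose 8 (390 mg at t=42 h): 390·exp(−0.04077·1) = 374.418 mg/L
C(43) = 57.159 + 24.334 + 74.870 + 55.929 + 161.296 + 132.429 + 67.653 + 374.418 = 948.089 mg/L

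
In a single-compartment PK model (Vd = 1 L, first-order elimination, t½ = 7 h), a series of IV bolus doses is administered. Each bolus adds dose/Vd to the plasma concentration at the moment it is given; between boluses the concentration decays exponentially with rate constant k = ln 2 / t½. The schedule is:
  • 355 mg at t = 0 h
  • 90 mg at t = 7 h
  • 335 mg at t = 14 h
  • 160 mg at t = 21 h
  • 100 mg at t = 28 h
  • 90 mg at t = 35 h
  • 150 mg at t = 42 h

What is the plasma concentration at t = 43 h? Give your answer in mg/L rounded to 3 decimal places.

243.909 mg/L

k = ln 2 / 7 = 0.09902 per h
Dose 1 (355 mg at t=0 h): 355·exp(−0.09902·43) = 5.024 mg/L
Dose 2 (90 mg at t=7 h): 90·exp(−0.09902·36) = 2.547 mg/L
Dose 3 (335 mg at t=14 h): 335·exp(−0.09902·29) = 18.964 mg/L
Dose 4 (160 mg at t=21 h): 160·exp(−0.09902·22) = 18.114 mg/L
Dose 5 (100 mg at t=28 h): 100·exp(−0.09902·15) = 22.643 mg/L
Dose 6 (90 mg at t=35 h): 90·exp(−0.09902·8) = 40.758 mg/L
Dose 7 (150 mg at t=42 h): 150·exp(−0.09902·1) = 135.859 mg/L
C(43) = 5.024 + 2.547 + 18.964 + 18.114 + 22.643 + 40.758 + 135.859 = 243.909 mg/L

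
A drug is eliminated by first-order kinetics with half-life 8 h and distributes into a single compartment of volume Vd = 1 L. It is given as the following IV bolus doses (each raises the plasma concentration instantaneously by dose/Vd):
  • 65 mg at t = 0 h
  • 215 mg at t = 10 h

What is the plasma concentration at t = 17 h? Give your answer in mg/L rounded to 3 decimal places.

132.131 mg/L

k = ln 2 / 8 = 0.08664 per h
Dose 1 (65 mg at t=0 h): 65·exp(−0.08664·17) = 14.901 mg/L
Dose 2 (215 mg at t=10 h): 215·exp(−0.08664·7) = 117.230 mg/L
C(17) = 14.901 + 117.230 = 132.131 mg/L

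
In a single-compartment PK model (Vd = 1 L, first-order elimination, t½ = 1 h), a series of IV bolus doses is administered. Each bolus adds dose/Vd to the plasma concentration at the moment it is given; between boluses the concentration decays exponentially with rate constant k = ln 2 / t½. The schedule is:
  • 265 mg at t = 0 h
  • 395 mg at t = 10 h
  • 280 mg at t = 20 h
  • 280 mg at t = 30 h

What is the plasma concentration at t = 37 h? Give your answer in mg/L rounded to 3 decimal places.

2.190 mg/L

k = ln 2 / 1 = 0.69315 per h
Dose 1 (265 mg at t=0 h): 265·exp(−0.69315·37) = 0.000 mg/L
Dose 2 (395 mg at t=10 h): 395·exp(−0.69315·27) = 0.000 mg/L
Dose 3 (280 mg at t=20 h): 280·exp(−0.69315·17) = 0.002 mg/L
Dose 4 (280 mg at t=30 h): 280·exp(−0.69315·7) = 2.188 mg/L
C(37) = 0.000 + 0.000 + 0.002 + 2.188 = 2.190 mg/L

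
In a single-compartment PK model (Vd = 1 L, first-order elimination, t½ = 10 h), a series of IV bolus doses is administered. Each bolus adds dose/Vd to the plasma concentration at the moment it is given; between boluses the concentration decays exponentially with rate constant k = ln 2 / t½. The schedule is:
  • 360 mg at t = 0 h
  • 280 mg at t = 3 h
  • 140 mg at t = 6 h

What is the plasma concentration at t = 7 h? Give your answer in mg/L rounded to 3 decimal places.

564.431 mg/L

k = ln 2 / 10 = 0.06931 per h
Dose 1 (360 mg at t=0 h): 360·exp(−0.06931·7) = 221.606 mg/L
Dose 2 (280 mg at t=3 h): 280·exp(−0.06931·4) = 212.200 mg/L
Dose 3 (140 mg at t=6 h): 140·exp(−0.06931·1) = 130.625 mg/L
C(7) = 221.606 + 212.200 + 130.625 = 564.431 mg/L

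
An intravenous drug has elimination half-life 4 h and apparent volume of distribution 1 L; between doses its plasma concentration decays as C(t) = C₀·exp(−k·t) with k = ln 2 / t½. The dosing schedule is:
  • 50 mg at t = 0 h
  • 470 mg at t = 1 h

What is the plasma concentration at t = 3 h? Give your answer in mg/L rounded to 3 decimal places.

362.070 mg/L

k = ln 2 / 4 = 0.17329 per h
Dose 1 (50 mg at t=0 h): 50·exp(−0.17329·3) = 29.730 mg/L
Dose 2 (470 mg at t=1 h): 470·exp(−0.17329·2) = 332.340 mg/L
C(3) = 29.730 + 332.340 = 362.070 mg/L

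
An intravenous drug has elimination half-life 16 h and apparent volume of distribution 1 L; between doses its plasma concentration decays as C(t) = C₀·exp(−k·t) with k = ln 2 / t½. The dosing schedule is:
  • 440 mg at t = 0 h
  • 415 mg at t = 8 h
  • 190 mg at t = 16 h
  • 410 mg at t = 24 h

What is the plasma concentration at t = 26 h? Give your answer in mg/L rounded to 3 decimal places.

k = ln 2 / 16 = 0.04332 per h
Dose 1 (440 mg at t=0 h): 440·exp(−0.04332·26) = 142.652 mg/L
Dose 2 (415 mg at t=8 h): 415·exp(−0.04332·18) = 190.278 mg/L
Dose 3 (190 mg at t=16 h): 190·exp(−0.04332·10) = 123.200 mg/L
Dose 4 (410 mg at t=24 h): 410·exp(−0.04332·2) = 375.972 mg/L
C(26) = 142.652 + 190.278 + 123.200 + 375.972 = 832.102 mg/L

832.102 mg/L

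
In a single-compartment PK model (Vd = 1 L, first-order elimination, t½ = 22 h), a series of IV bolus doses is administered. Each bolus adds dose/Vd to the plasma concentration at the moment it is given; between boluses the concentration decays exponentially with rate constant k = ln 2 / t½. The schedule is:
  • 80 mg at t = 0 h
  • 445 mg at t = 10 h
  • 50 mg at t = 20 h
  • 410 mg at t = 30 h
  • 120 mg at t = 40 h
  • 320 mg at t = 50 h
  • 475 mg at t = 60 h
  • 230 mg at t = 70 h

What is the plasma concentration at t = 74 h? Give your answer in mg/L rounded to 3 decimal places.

k = ln 2 / 22 = 0.03151 per h
Dose 1 (80 mg at t=0 h): 80·exp(−0.03151·74) = 7.772 mg/L
Dose 2 (445 mg at t=10 h): 445·exp(−0.03151·64) = 59.243 mg/L
Dose 3 (50 mg at t=20 h): 50·exp(−0.03151·54) = 9.122 mg/L
Dose 4 (410 mg at t=30 h): 410·exp(−0.03151·44) = 102.500 mg/L
Dose 5 (120 mg at t=40 h): 120·exp(−0.03151·34) = 41.111 mg/L
Dose 6 (320 mg at t=50 h): 320·exp(−0.03151·24) = 150.229 mg/L
Dose 7 (475 mg at t=60 h): 475·exp(−0.03151·14) = 305.583 mg/L
Dose 8 (230 mg at t=70 h): 230·exp(−0.03151·4) = 202.766 mg/L
C(74) = 7.772 + 59.243 + 9.122 + 102.500 + 41.111 + 150.229 + 305.583 + 202.766 = 878.325 mg/L

878.325 mg/L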